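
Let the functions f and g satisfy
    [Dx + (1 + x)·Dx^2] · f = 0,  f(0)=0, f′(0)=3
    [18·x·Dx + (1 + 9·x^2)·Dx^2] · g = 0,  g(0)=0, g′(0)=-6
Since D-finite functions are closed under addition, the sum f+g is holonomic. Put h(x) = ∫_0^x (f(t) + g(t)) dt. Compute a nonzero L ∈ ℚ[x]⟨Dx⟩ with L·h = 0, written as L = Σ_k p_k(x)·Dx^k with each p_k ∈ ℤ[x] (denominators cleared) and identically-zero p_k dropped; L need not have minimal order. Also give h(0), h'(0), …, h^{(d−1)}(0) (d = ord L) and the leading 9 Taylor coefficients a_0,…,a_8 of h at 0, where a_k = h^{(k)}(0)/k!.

f: a_k = 0, 3, -3/2, 1, -3/4, 3/5, -1/2, 3/7, -3/8, …
g: a_k = 0, -6, 0, 18, 0, -486/5, 0, 4374/7, 0, …
L₀ := lclm(L_f,L_g); ord L₀ ≤ 2+2.
∫: right-multiply L₀ by Dx.
L = (-18 - 54·x + 486·x^2 + 162·x^3)·Dx^2 + (-20 - 36·x + 432·x^2 + 972·x^3 + 324·x^4)·Dx^3 + (-1 + 17·x + 18·x^2 + 162·x^3 + 243·x^4 + 81·x^5)·Dx^4  (order 4).
h: a_k = 0, 0, -3/2, -1/2, 19/4, -3/20, -161/10, -1/14, 4377/56, …
ICs: h(0) = 0, h′(0) = 0, h′′(0) = -3, h′′′(0) = -3.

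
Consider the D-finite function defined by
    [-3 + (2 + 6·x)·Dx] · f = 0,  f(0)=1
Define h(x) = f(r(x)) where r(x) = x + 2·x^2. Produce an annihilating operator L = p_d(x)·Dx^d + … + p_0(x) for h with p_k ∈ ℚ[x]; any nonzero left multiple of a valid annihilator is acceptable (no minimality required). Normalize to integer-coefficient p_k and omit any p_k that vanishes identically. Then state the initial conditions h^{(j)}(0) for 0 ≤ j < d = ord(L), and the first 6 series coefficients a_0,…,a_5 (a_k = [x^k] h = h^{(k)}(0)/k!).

f: a_k = 1, 3/2, -9/8, 27/16, -405/128, 1701/256, …
L₀ from L_f via x↦r, Dx↦r'^{-1}Dx.
L = (-3 - 12·x) + (2 + 6·x + 12·x^2)·Dx  (order 1).
h: a_k = 1, 3/2, 15/8, -45/16, 315/128, 405/256, …
ICs: h(0) = 1.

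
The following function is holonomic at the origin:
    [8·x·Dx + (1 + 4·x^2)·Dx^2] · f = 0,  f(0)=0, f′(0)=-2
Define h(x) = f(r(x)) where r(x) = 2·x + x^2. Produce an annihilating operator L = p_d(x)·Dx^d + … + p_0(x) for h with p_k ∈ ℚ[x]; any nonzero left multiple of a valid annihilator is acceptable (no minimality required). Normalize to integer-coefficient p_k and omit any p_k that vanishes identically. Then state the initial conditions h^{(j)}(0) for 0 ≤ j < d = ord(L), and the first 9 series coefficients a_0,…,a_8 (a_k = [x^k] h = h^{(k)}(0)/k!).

L = (-1 + 32·x + 64·x^2 + 48·x^3 + 12·x^4)·Dx + (1 + x + 16·x^2 + 32·x^3 + 20·x^4 + 4·x^5)·Dx^2  (order 2).
h: a_k = 0, -4, -2, 64/3, 32, -944/5, -1528/3, 12800/7, 7936, …
ICs: h(0) = 0, h′(0) = -4.

f: a_k = 0, -2, 0, 8/3, 0, -32/5, 0, 128/7, 0, …
Substitute x→r, Dx→(1/r')Dx; clear ⇒ L₀.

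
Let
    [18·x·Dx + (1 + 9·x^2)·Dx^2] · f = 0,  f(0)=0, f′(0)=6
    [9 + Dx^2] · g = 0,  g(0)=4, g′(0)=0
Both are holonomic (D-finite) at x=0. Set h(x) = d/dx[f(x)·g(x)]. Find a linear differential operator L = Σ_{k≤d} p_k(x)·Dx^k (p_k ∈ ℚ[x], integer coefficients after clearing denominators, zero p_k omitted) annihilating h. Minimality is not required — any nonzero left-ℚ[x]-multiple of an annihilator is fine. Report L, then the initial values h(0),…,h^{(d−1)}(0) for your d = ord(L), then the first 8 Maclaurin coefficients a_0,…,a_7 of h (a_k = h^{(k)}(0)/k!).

L = (8910 + 214326·x^2 + 3024621·x^4 + 5668704·x^6 + 6377292·x^8 + 9565938·x^10 + 43046721·x^12) + (5508·x + 207036·x^3 + 1837080·x^5 + 4723920·x^7 + 10628820·x^9 + 19131876·x^11)·Dx + (1080 + 27540·x^2 + 389286·x^4 + 971028·x^6 + 1889568·x^8 + 4251528·x^10 + 9565938·x^12)·Dx^2 + (612·x + 23004·x^3 + 204120·x^5 + 524880·x^7 + 1180980·x^9 + 2125764·x^11)·Dx^3 + (10 + 414·x^2 + 5913·x^4 + 37908·x^6 + 131220·x^8 + 354294·x^10 + 531441·x^12)·Dx^4  (order 4).
h: a_k = 24, 0, -540, 0, 3969, 0, -316143/10, 0, …
ICs: h(0) = 24, h′(0) = 0, h′′(0) = -1080, h′′′(0) = 0.

f: a_k = 0, 6, 0, -18, 0, 486/5, 0, -4374/7, …
g: a_k = 4, 0, -18, 0, 27/2, 0, -81/20, 0, …
h₀=f·g: eliminate ⇒ L₀, order ≤ 2·2.
h₀' ⇒ L via d/dx closure of L₀.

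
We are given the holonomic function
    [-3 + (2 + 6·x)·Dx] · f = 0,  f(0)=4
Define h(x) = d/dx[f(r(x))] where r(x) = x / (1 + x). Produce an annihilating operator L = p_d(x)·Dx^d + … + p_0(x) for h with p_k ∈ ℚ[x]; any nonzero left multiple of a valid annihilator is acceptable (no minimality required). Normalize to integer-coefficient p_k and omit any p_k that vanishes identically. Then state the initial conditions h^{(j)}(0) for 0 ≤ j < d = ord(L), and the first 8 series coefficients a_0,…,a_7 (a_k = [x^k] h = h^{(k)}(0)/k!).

L = (-7 - 16·x) + (-2 - 10·x - 8·x^2)·Dx  (order 1).
h: a_k = 6, -21, 261/4, -1677/8, 45345/64, -318915/128, 4608345/512, -33903165/1024, …
ICs: h(0) = 6.

f: a_k = 4, 6, -9/2, 27/4, -405/32, 1701/64, -15309/256, 72171/512, …
Change of var in L_f (x↦r) gives L₀.
h=h₀': d/dx-closure on L₀ ⇒ L.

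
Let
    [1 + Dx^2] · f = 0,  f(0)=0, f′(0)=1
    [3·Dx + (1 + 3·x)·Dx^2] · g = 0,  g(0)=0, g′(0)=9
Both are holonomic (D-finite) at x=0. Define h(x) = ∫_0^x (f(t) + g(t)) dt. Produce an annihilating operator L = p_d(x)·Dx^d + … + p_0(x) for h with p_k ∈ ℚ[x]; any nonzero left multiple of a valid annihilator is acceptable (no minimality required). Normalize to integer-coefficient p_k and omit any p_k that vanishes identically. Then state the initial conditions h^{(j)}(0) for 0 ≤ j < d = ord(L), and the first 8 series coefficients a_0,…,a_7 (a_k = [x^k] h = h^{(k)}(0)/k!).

f: a_k = 0, 1, 0, -1/6, 0, 1/120, 0, -1/5040, …
g: a_k = 0, 9, -27/2, 27, -243/4, 729/5, -729/2, 6561/7, …
L₀ := lclm(L_f,L_g); ord L₀ ≤ 2+2.
h=∫h₀ ⇒ L = L₀·Dx.
L = (165 + 18·x + 27·x^2)·Dx^2 + (19 + 63·x + 27·x^2 + 27·x^3)·Dx^3 + (165 + 18·x + 27·x^2)·Dx^4 + (19 + 63·x + 27·x^2 + 27·x^3)·Dx^5  (order 5).
h: a_k = 0, 0, 5, -9/2, 161/24, -243/20, 17497/720, -729/14, …
ICs: h(0) = 0, h′(0) = 0, h′′(0) = 10, h′′′(0) = -27, h′′′′(0) = 161.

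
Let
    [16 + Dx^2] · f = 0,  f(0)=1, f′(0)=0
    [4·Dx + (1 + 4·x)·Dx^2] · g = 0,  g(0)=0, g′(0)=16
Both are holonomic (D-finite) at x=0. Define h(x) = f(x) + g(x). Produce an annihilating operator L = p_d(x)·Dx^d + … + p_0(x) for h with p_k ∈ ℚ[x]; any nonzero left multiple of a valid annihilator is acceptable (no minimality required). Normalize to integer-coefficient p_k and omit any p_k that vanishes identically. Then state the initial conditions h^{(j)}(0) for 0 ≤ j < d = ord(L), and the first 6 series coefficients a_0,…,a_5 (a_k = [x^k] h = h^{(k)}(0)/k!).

f: a_k = 1, 0, -8, 0, 32/3, 0, …
g: a_k = 0, 16, -32, 256/3, -256, 4096/5, …
Sum ⇒ L₀ = lclm(L_f,L_g) in ℚ(x)⟨Dx⟩.
L = (448 + 512·x + 1024·x^2)·Dx + (48 + 320·x + 768·x^2 + 1024·x^3)·Dx^2 + (28 + 32·x + 64·x^2)·Dx^3 + (3 + 20·x + 48·x^2 + 64·x^3)·Dx^4  (order 4).
h: a_k = 1, 16, -40, 256/3, -736/3, 4096/5, …
ICs: h(0) = 1, h′(0) = 16, h′′(0) = -80, h′′′(0) = 512.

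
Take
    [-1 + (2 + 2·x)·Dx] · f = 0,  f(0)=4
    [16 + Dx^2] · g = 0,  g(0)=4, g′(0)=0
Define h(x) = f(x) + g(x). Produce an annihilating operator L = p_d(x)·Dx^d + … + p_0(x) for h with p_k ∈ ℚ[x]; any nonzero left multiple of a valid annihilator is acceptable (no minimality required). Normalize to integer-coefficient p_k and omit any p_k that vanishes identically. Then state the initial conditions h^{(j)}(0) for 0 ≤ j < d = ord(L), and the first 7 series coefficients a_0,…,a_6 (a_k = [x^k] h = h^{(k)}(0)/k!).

f: a_k = 4, 2, -1/2, 1/4, -5/32, 7/64, -21/256, …
g: a_k = 4, 0, -32, 0, 128/3, 0, -1024/45, …
f+g: L₀ = lclm(L_f,L_g), ord ≤ 1+2.
L = (-1072 - 2048·x - 1024·x^2) + (2016 + 6112·x + 6144·x^2 + 2048·x^3)·Dx + (-67 - 128·x - 64·x^2)·Dx^2 + (126 + 382·x + 384·x^2 + 128·x^3)·Dx^3  (order 3).
h: a_k = 8, 2, -65/2, 1/4, 4081/96, 7/64, -263089/11520, …
ICs: h(0) = 8, h′(0) = 2, h′′(0) = -65.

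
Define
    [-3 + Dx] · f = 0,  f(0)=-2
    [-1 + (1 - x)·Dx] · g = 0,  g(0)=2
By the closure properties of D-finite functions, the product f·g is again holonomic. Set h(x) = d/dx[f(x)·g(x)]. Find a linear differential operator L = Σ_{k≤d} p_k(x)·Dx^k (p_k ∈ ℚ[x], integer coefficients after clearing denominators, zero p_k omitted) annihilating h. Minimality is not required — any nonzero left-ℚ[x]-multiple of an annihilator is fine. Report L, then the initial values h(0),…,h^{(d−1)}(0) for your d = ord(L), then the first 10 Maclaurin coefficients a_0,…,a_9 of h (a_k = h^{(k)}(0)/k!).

L = (17 - 24·x + 9·x^2) + (-4 + 7·x - 3·x^2)·Dx  (order 1).
h: a_k = -16, -68, -156, -262, -368, -4659/10, -5557/10, -89641/140, -202239/280, -899569/1120, …
ICs: h(0) = -16.

f: a_k = -2, -6, -9, -9, -27/4, -81/20, -81/40, -243/280, -729/2240, -243/2240, …
g: a_k = 2, 2, 2, 2, 2, 2, 2, 2, 2, 2, …
L₀ := L_f ⊗_s L_g (sym. prod.), ord ≤ 1.
Differentiate: ansatz ord ≤ ord L₀ ⇒ L.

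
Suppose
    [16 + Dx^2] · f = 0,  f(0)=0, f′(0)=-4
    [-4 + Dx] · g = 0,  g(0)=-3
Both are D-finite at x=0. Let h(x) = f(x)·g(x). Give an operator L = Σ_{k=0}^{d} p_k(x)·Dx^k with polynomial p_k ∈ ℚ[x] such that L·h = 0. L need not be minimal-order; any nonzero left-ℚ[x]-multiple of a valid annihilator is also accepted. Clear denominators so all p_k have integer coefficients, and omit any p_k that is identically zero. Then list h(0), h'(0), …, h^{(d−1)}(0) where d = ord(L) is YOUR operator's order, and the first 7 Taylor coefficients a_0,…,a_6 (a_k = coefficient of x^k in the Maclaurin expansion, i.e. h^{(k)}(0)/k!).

L = 32 - 8·Dx + Dx^2  (order 2).
h: a_k = 0, 12, 48, 64, 0, -512/5, -2048/15, …
ICs: h(0) = 0, h′(0) = 12.

f: a_k = 0, -4, 0, 32/3, 0, -128/15, 0, …
g: a_k = -3, -12, -24, -32, -32, -128/5, -256/15, …
f·g: L₀ = L_f ⊗_s L_g, ord ≤ 2·1.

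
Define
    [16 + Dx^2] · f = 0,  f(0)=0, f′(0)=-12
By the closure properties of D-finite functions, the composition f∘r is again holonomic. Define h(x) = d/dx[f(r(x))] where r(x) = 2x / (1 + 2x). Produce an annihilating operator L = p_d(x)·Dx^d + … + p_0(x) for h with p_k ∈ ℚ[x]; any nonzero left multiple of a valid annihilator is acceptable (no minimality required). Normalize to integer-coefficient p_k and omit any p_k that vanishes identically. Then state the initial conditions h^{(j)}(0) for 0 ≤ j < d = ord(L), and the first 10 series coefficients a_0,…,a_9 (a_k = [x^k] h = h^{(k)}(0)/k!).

L = (88 + 96·x + 96·x^2) + (12 + 72·x + 144·x^2 + 96·x^3)·Dx + (1 + 8·x + 24·x^2 + 32·x^3 + 16·x^4)·Dx^2  (order 2).
h: a_k = -24, 96, 480, -5376, 24704, -69120, 1260032/15, 5152768/15, -61650944/21, 276520960/21, …
ICs: h(0) = -24, h′(0) = 96.

f: a_k = 0, -12, 0, 32, 0, -128/5, 0, 1024/105, 0, -2048/945, …
f∘r: x↦r, Dx↦Dx/r' in L_f ⇒ L₀.
Differentiate: ansatz ord ≤ ord L₀ ⇒ L.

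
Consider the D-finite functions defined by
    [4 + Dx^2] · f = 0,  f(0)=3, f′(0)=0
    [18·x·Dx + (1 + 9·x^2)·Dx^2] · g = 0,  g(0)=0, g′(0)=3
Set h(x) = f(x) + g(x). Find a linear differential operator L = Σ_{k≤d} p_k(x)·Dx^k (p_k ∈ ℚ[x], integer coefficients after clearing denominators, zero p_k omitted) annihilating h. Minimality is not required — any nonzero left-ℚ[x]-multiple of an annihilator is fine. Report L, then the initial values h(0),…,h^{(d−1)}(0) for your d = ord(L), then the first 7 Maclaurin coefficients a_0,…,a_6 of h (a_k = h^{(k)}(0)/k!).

L = (-3744·x + 37584·x^3 + 11664·x^5)·Dx + (-28 + 864·x^2 + 10692·x^4 + 5832·x^6)·Dx^2 + (-936·x + 9396·x^3 + 2916·x^5)·Dx^3 + (-7 + 216·x^2 + 2673·x^4 + 1458·x^6)·Dx^4  (order 4).
h: a_k = 3, 3, -6, -9, 2, 243/5, -4/15, …
ICs: h(0) = 3, h′(0) = 3, h′′(0) = -12, h′′′(0) = -54.

f: a_k = 3, 0, -6, 0, 2, 0, -4/15, …
g: a_k = 0, 3, 0, -9, 0, 243/5, 0, …
Weyl lclm of L_f,L_g ⇒ L₀ (ord ≤ 4).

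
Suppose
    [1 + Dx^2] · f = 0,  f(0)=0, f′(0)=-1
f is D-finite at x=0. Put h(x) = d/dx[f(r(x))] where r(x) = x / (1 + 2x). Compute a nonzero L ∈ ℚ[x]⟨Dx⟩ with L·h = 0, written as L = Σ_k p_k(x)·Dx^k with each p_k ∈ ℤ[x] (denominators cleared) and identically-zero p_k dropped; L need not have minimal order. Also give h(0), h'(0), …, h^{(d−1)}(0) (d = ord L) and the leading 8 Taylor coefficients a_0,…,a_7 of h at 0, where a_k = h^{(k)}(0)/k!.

f: a_k = 0, -1, 0, 1/6, 0, -1/120, 0, 1/5040, …
L₀ from L_f via x↦r, Dx↦r'^{-1}Dx.
h₀' ⇒ L via d/dx closure of L₀.
L = (25 + 96·x + 96·x^2) + (12 + 72·x + 144·x^2 + 96·x^3)·Dx + (1 + 8·x + 24·x^2 + 32·x^3 + 16·x^4)·Dx^2  (order 2).
h: a_k = -1, 4, -23/2, 28, -1441/24, 225/2, -123479/720, 6599/45, …
ICs: h(0) = -1, h′(0) = 4.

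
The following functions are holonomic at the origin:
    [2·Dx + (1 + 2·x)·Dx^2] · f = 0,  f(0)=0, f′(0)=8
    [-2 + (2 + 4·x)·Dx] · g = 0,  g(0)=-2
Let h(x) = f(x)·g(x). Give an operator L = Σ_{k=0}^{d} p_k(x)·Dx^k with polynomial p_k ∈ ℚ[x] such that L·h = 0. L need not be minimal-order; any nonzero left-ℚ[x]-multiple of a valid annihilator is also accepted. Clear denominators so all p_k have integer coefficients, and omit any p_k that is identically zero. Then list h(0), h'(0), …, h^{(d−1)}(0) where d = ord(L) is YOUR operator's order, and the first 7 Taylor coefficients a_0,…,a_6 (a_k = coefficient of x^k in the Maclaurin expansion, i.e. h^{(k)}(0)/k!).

f: a_k = 0, 8, -8, 32/3, -16, 128/5, -128/3, …
g: a_k = -2, -2, 1, -1, 5/4, -7/4, 21/8, …
L₀ := L_f ⊗_s L_g (sym. prod.), ord ≤ 2.
L = 1 + (1 + 4·x + 4·x^2)·Dx^2  (order 2).
h: a_k = 0, -16, 0, 8/3, -16/3, 142/15, -248/15, …
ICs: h(0) = 0, h′(0) = -16.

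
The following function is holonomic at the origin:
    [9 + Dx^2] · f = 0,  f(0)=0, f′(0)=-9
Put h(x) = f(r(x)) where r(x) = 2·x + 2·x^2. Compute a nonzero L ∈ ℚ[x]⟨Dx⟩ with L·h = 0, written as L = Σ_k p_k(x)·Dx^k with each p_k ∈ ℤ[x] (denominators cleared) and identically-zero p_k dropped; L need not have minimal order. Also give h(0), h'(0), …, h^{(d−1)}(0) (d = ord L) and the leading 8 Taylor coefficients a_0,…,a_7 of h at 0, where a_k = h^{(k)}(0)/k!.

f: a_k = 0, -9, 0, 27/2, 0, -243/40, 0, 729/560, …
L₀ from L_f via x↦r, Dx↦r'^{-1}Dx.
L = (36 + 216·x + 432·x^2 + 288·x^3) - 2·Dx + (1 + 2·x)·Dx^2  (order 2).
h: a_k = 0, -18, -18, 108, 324, 648/5, -864, -62208/35, …
ICs: h(0) = 0, h′(0) = -18.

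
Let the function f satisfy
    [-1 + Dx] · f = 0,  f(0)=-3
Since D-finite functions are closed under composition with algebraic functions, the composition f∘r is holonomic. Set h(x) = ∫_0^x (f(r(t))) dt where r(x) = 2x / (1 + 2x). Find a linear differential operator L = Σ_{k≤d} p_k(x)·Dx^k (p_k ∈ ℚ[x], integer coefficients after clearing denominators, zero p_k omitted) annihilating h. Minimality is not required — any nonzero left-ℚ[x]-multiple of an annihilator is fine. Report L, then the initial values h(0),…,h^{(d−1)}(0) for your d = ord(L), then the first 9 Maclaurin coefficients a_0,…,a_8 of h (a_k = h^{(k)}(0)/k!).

L = -2·Dx + (1 + 4·x + 4·x^2)·Dx^2  (order 2).
h: a_k = 0, -3, -3, 2, -1, -2/5, 38/15, -604/105, 1091/105, …
ICs: h(0) = 0, h′(0) = -3.

f: a_k = -3, -3, -3/2, -1/2, -1/8, -1/40, -1/240, -1/1680, -1/13440, …
f∘r: x↦r, Dx↦Dx/r' in L_f ⇒ L₀.
∫: right-multiply L₀ by Dx.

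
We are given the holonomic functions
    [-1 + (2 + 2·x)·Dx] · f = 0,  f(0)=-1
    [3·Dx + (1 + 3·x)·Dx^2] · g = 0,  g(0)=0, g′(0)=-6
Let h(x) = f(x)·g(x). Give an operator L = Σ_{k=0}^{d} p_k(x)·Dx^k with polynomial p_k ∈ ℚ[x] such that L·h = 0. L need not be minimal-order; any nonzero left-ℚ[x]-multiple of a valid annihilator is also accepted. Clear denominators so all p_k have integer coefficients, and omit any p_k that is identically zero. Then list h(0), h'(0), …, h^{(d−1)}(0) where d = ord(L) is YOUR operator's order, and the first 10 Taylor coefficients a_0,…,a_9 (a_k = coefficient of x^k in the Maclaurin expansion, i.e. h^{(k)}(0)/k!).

L = (-3 + 3·x) + (8 + 8·x)·Dx + (4 + 20·x + 28·x^2 + 12·x^3)·Dx^2  (order 2).
h: a_k = 0, 6, -6, 51/4, -30, 23649/320, -60063/320, 8737857/17920, -11549583/8960, 396256599/114688, …
ICs: h(0) = 0, h′(0) = 6.

f: a_k = -1, -1/2, 1/8, -1/16, 5/128, -7/256, 21/1024, -33/2048, 429/32768, -715/65536, …
g: a_k = 0, -6, 9, -18, 81/2, -486/5, 243, -4374/7, 6561/4, -4374, …
h₀=f·g: eliminate ⇒ L₀, order ≤ 1·2.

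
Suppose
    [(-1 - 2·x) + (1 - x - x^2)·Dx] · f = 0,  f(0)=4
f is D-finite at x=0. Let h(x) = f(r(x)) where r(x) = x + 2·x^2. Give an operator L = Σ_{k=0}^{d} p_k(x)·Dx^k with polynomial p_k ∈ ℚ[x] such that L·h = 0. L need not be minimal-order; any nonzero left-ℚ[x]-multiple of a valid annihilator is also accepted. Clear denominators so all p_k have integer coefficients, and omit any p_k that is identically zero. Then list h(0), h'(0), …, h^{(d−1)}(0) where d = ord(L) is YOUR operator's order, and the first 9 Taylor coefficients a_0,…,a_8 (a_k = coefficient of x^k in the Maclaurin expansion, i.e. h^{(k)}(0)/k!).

f: a_k = 4, 4, 8, 12, 20, 32, 52, 84, 136, …
f∘r: x↦r, Dx↦Dx/r' in L_f ⇒ L₀.
L = (1 + 6·x + 12·x^2 + 16·x^3) + (-1 + x + 3·x^2 + 4·x^3 + 4·x^4)·Dx  (order 1).
h: a_k = 4, 4, 16, 44, 124, 336, 948, 2628, 7312, …
ICs: h(0) = 4.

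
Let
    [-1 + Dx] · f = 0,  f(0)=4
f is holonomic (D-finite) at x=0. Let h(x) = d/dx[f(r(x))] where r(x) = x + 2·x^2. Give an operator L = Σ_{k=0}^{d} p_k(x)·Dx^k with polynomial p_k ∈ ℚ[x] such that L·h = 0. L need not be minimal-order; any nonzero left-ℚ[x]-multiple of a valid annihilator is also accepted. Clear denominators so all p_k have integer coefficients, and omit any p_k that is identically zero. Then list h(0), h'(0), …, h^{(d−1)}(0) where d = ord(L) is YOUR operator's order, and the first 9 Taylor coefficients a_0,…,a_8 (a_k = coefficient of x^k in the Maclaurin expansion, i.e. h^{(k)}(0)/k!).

L = (5 + 8·x + 16·x^2) + (-1 - 4·x)·Dx  (order 1).
h: a_k = 4, 20, 26, 146/3, 281/6, 1741/30, 1697/36, 57233/1260, 328753/10080, …
ICs: h(0) = 4.

f: a_k = 4, 4, 2, 2/3, 1/6, 1/30, 1/180, 1/1260, 1/10080, …
f∘r: x↦r, Dx↦Dx/r' in L_f ⇒ L₀.
h₀' ⇒ L via d/dx closure of L₀.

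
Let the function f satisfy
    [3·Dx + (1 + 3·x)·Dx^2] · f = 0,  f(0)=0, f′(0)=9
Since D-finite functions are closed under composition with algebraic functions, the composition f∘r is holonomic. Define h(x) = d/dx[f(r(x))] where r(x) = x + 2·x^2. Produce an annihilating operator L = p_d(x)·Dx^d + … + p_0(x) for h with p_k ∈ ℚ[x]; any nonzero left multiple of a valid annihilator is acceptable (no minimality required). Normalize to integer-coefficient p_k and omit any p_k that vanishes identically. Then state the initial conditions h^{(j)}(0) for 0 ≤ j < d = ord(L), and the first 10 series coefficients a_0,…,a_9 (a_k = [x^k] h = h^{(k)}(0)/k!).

L = (-1 + 12·x + 24·x^2) + (1 + 7·x + 18·x^2 + 24·x^3)·Dx  (order 1).
h: a_k = 9, 9, -81, 189, -81, -891, 3159, -4131, -6561, 44469, …
ICs: h(0) = 9.

f: a_k = 0, 9, -27/2, 27, -243/4, 729/5, -729/2, 6561/7, -19683/8, 6561, …
h₀=f(r): pull back L_f along r ⇒ L₀.
h₀' ⇒ L via d/dx closure of L₀.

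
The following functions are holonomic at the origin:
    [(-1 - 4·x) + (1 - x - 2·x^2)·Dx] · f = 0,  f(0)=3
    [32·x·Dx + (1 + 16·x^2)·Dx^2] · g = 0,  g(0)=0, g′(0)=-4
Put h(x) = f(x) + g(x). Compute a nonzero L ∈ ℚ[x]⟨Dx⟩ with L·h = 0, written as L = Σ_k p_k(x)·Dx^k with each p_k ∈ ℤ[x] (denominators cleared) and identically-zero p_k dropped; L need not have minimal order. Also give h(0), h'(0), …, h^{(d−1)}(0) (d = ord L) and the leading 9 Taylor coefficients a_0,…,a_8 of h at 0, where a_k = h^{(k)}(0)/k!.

L = (-96 + 384·x + 6912·x^2 + 15360·x^3 + 40704·x^4 + 12288·x^6)·Dx + (31 + 104·x - 392·x^2 + 736·x^3 + 14912·x^4 + 27904·x^5 + 3072·x^6 + 12288·x^7)·Dx^2 + (-3 - 19·x - 128·x^2 - 152·x^3 - 1128·x^4 + 2496·x^5 + 2560·x^6 + 1024·x^7 + 2048·x^8)·Dx^3  (order 3).
h: a_k = 3, -1, 9, 109/3, 33, -709/5, 129, 18169/7, 513, …
ICs: h(0) = 3, h′(0) = -1, h′′(0) = 18.

f: a_k = 3, 3, 9, 15, 33, 63, 129, 255, 513, …
g: a_k = 0, -4, 0, 64/3, 0, -1024/5, 0, 16384/7, 0, …
L₀ := lclm(L_f,L_g); ord L₀ ≤ 1+2.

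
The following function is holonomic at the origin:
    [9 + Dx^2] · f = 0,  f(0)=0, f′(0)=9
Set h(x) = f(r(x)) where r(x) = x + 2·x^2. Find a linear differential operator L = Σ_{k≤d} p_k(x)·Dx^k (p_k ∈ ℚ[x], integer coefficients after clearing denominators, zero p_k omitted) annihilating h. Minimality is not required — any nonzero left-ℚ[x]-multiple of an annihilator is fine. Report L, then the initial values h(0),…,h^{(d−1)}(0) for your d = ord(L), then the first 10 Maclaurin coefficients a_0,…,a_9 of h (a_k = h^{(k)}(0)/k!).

f: a_k = 0, 9, 0, -27/2, 0, 243/40, 0, -729/560, 0, 729/4480, …
L₀ from L_f via x↦r, Dx↦r'^{-1}Dx.
L = (9 + 108·x + 432·x^2 + 576·x^3) - 4·Dx + (1 + 4·x)·Dx^2  (order 2).
h: a_k = 0, 9, 18, -27/2, -81, -6237/40, -189/4, 135351/560, 18711/40, 1688121/4480, …
ICs: h(0) = 0, h′(0) = 9.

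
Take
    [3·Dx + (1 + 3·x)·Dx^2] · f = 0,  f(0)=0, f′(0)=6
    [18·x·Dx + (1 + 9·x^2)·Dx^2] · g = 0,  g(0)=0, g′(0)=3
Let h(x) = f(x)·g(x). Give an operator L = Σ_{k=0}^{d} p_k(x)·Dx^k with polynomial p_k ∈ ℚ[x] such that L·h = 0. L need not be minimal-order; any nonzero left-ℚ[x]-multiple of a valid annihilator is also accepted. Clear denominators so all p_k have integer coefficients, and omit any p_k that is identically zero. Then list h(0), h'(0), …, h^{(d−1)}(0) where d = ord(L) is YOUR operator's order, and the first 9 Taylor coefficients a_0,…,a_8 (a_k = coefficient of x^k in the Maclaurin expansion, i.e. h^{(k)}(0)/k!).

L = (648 + 3564·x + 19440·x^2 + 113724·x^3 + 262440·x^4 + 341172·x^5 + 236196·x^7)·Dx + (162 + 3348·x + 24948·x^2 + 117612·x^3 + 396576·x^4 + 813564·x^5 + 918540·x^6 + 236196·x^7 + 826686·x^8)·Dx^2 + (36 + 576·x + 5184·x^2 + 25272·x^3 + 87480·x^4 + 227448·x^5 + 419904·x^6 + 472392·x^7 + 236196·x^8 + 472392·x^9)·Dx^3 + (5 + 54·x + 333·x^2 + 1512·x^3 + 5346·x^4 + 14580·x^5 + 30618·x^6 + 52488·x^7 + 59049·x^8 + 39366·x^9 + 59049·x^10)·Dx^4  (order 4).
h: a_k = 0, 0, 18, -27, 0, -81/2, 2106/5, -8019/10, 0, …
ICs: h(0) = 0, h′(0) = 0, h′′(0) = 36, h′′′(0) = -162.

f: a_k = 0, 6, -9, 18, -81/2, 486/5, -243, 4374/7, -6561/4, …
g: a_k = 0, 3, 0, -9, 0, 243/5, 0, -2187/7, 0, …
f·g: L₀ = L_f ⊗_s L_g, ord ≤ 2·2.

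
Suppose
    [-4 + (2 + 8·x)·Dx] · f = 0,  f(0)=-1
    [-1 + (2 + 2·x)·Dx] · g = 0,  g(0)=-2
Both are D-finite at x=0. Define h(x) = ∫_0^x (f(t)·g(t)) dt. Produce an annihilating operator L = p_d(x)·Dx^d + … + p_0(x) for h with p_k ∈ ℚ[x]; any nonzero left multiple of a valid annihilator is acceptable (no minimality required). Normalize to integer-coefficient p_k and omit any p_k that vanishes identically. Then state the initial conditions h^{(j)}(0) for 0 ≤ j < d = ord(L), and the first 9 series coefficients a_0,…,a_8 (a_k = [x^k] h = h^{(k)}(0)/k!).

L = (-5 - 8·x)·Dx + (2 + 10·x + 8·x^2)·Dx^2  (order 2).
h: a_k = 0, 2, 5/2, -3/4, 45/32, -981/320, 1905/256, -70029/3584, 445725/8192, …
ICs: h(0) = 0, h′(0) = 2.

f: a_k = -1, -2, 2, -4, 10, -28, 84, -264, 858, …
g: a_k = -2, -1, 1/4, -1/8, 5/64, -7/128, 21/512, -33/1024, 429/16384, …
f·g: L₀ = L_f ⊗_s L_g, ord ≤ 1·1.
h=∫h₀ ⇒ L = L₀·Dx.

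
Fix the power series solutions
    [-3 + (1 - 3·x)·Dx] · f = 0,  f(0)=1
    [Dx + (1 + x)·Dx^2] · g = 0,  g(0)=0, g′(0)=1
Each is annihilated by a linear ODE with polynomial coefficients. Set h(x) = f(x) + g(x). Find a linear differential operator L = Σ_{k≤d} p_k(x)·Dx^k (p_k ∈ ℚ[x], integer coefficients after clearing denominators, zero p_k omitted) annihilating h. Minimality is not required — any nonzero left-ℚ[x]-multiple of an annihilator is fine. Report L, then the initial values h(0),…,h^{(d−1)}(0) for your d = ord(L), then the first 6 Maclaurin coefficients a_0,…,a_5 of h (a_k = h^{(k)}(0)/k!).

L = (66 + 18·x)·Dx + (52 + 120·x + 36·x^2)·Dx^2 + (-7 + 11·x + 27·x^2 + 9·x^3)·Dx^3  (order 3).
h: a_k = 1, 4, 17/2, 82/3, 323/4, 1216/5, …
ICs: h(0) = 1, h′(0) = 4, h′′(0) = 17.

f: a_k = 1, 3, 9, 27, 81, 243, …
g: a_k = 0, 1, -1/2, 1/3, -1/4, 1/5, …
L₀ := lclm(L_f,L_g); ord L₀ ≤ 1+2.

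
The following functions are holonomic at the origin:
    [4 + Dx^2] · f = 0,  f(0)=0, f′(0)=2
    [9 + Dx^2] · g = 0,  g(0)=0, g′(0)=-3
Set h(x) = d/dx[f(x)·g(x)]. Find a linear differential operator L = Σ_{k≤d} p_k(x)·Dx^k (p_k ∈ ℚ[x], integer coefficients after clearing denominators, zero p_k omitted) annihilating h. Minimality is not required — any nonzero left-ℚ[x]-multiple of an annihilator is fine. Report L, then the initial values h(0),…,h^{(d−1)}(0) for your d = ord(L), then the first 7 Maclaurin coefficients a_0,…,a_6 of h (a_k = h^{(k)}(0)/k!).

L = 25 + 26·Dx^2 + Dx^4  (order 4).
h: a_k = 0, -12, 0, 52, 0, -651/10, 0, …
ICs: h(0) = 0, h′(0) = -12, h′′(0) = 0, h′′′(0) = 312.

f: a_k = 0, 2, 0, -4/3, 0, 4/15, 0, …
g: a_k = 0, -3, 0, 9/2, 0, -81/40, 0, …
h₀=f·g: eliminate ⇒ L₀, order ≤ 2·2.
h₀' ⇒ L via d/dx closure of L₀.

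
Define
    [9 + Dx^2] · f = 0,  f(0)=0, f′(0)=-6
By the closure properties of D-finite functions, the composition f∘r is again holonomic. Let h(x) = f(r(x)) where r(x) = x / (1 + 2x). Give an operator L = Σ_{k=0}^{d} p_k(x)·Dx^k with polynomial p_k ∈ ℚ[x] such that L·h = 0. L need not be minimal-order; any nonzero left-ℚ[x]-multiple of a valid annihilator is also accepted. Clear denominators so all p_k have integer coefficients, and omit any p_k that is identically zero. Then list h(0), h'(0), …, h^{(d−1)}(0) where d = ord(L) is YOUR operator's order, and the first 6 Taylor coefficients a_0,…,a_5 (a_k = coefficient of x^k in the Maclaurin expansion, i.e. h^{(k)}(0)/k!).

f: a_k = 0, -6, 0, 9, 0, -81/20, …
L₀ from L_f via x↦r, Dx↦r'^{-1}Dx.
L = 9 + (4 + 24·x + 48·x^2 + 32·x^3)·Dx + (1 + 8·x + 24·x^2 + 32·x^3 + 16·x^4)·Dx^2  (order 2).
h: a_k = 0, -6, 12, -15, -6, 2319/20, …
ICs: h(0) = 0, h′(0) = -6.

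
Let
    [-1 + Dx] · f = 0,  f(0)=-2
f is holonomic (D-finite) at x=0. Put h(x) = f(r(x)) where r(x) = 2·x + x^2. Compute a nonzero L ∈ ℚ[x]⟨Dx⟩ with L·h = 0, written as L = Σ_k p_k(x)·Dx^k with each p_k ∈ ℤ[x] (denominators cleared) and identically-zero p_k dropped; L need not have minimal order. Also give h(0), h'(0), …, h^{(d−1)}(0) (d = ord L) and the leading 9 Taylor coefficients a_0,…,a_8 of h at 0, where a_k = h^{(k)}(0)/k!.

f: a_k = -2, -2, -1, -1/3, -1/12, -1/60, -1/360, -1/2520, -1/20160, …
L₀ from L_f via x↦r, Dx↦r'^{-1}Dx.
L = (-2 - 2·x) + Dx  (order 1).
h: a_k = -2, -4, -6, -20/3, -19/3, -26/5, -173/45, -814/315, -45/28, …
ICs: h(0) = -2.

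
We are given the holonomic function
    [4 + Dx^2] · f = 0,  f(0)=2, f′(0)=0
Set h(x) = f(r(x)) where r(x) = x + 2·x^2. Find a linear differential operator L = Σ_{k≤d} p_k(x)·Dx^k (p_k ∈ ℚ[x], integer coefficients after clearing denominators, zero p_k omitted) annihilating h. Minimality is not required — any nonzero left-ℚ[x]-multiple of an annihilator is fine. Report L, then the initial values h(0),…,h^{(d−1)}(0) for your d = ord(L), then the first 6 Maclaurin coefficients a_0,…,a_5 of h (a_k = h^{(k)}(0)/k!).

f: a_k = 2, 0, -4, 0, 4/3, 0, …
h₀=f(r): pull back L_f along r ⇒ L₀.
L = (4 + 48·x + 192·x^2 + 256·x^3) - 4·Dx + (1 + 4·x)·Dx^2  (order 2).
h: a_k = 2, 0, -4, -16, -44/3, 32/3, …
ICs: h(0) = 2, h′(0) = 0.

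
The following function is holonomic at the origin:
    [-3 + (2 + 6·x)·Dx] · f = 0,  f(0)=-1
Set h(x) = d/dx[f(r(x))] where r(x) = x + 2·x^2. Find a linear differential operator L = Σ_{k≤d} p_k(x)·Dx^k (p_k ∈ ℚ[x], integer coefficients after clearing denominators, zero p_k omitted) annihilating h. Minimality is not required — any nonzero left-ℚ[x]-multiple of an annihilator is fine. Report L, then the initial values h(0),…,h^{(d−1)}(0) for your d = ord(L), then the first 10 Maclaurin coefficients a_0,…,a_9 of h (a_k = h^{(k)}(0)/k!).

f: a_k = -1, -3/2, 9/8, -27/16, 405/128, -1701/256, 15309/1024, -72171/2048, 2814669/32768, -14073345/65536, …
L₀ from L_f via x↦r, Dx↦r'^{-1}Dx.
h=h₀': d/dx-closure on L₀ ⇒ L.
L = 5 + (-2 - 14·x - 36·x^2 - 48·x^3)·Dx  (order 1).
h: a_k = -3/2, -15/4, 135/16, -315/32, -2025/256, 33615/512, -292005/2048, 282285/4096, 35352855/65536, -247756725/131072, …
ICs: h(0) = -3/2.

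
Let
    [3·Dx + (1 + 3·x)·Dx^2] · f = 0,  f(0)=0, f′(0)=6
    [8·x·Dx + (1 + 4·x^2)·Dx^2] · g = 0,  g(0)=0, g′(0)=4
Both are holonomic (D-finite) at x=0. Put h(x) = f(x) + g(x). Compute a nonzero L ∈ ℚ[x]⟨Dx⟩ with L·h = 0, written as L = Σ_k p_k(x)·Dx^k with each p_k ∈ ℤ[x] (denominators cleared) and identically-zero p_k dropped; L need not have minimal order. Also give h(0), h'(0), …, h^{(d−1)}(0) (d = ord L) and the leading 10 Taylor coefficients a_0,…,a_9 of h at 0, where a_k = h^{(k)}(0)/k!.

L = (-24 - 216·x + 288·x^2 + 288·x^3)·Dx + (-26 - 48·x - 120·x^2 + 576·x^3 + 576·x^4)·Dx^2 + (-3 - x + 24·x^2 + 32·x^3 + 144·x^4 + 144·x^5)·Dx^3  (order 3).
h: a_k = 0, 10, -9, 38/3, -81/2, 110, -243, 4118/7, -6561/4, 40390/9, …
ICs: h(0) = 0, h′(0) = 10, h′′(0) = -18.

f: a_k = 0, 6, -9, 18, -81/2, 486/5, -243, 4374/7, -6561/4, 4374, …
g: a_k = 0, 4, 0, -16/3, 0, 64/5, 0, -256/7, 0, 1024/9, …
Sum ⇒ L₀ = lclm(L_f,L_g) in ℚ(x)⟨Dx⟩.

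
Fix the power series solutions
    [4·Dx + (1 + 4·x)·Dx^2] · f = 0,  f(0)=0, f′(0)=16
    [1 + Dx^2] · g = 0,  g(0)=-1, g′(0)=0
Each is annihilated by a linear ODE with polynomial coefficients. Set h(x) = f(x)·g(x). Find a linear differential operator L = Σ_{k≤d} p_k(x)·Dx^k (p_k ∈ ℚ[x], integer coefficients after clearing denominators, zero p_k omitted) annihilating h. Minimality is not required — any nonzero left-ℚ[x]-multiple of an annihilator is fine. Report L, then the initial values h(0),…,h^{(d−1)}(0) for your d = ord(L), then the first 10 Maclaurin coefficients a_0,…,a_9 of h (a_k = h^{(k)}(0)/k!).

f: a_k = 0, 16, -32, 256/3, -256, 4096/5, -8192/3, 65536/7, -32768, 1048576/9, …
g: a_k = -1, 0, 1/2, 0, -1/24, 0, 1/720, 0, -1/40320, 0, …
Product ⇒ symmetric product L₀, ord ≤ 4.
L = (-147 - 144·x - 224·x^2 + 256·x^3 + 256·x^4) + (-56 - 160·x + 384·x^2 + 512·x^3)·Dx + (-150 - 160·x - 192·x^2 + 512·x^3 + 512·x^4)·Dx^2 + (-56 - 160·x + 384·x^2 + 512·x^3)·Dx^3 + (-3 - 16·x + 32·x^2 + 256·x^3 + 256·x^4)·Dx^4  (order 4).
h: a_k = 0, -16, 32, -232/3, 240, -3886/5, 2604, -940403/105, 1413598/45, -169134311/1512, …
ICs: h(0) = 0, h′(0) = -16, h′′(0) = 64, h′′′(0) = -464.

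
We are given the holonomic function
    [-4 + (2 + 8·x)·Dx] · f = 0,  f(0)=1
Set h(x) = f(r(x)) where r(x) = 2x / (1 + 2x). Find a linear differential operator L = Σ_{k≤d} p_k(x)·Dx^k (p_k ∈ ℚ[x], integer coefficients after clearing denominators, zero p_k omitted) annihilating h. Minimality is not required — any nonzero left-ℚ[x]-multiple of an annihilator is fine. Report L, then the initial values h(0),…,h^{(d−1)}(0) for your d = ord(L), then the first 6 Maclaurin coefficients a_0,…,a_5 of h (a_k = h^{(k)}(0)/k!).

f: a_k = 1, 2, -2, 4, -10, 28, …
Change of var in L_f (x↦r) gives L₀.
L = -4 + (1 + 12·x + 20·x^2)·Dx  (order 1).
h: a_k = 1, 4, -16, 80, -480, 3264, …
ICs: h(0) = 1.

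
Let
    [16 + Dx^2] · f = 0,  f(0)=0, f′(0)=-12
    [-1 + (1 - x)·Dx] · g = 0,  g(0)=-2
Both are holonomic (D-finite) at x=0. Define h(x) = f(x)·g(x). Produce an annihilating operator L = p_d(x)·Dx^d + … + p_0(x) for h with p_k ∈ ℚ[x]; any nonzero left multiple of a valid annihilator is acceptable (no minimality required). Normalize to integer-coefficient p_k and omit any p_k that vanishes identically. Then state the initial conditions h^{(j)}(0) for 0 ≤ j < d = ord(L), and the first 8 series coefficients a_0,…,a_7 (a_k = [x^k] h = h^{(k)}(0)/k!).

f: a_k = 0, -12, 0, 32, 0, -128/5, 0, 1024/105, …
g: a_k = -2, -2, -2, -2, -2, -2, -2, -2, …
L₀ := L_f ⊗_s L_g (sym. prod.), ord ≤ 2.
L = (-16 + 16·x) + 2·Dx + (-1 + x)·Dx^2  (order 2).
h: a_k = 0, 24, 24, -40, -40, 56/5, 56/5, -872/105, …
ICs: h(0) = 0, h′(0) = 24.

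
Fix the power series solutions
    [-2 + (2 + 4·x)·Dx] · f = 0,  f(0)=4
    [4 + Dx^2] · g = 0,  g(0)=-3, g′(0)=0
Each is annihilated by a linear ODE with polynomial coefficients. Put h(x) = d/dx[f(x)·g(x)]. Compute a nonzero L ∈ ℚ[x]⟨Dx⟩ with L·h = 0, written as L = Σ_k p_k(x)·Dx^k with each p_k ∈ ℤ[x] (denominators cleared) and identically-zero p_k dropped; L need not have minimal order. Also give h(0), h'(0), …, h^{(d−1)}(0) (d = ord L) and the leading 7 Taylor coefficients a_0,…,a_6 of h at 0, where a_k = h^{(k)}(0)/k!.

L = (53 + 288·x + 544·x^2 + 512·x^3 + 256·x^4) + (-2 - 36·x - 96·x^2 - 64·x^3)·Dx + (7 + 44·x + 108·x^2 + 128·x^3 + 64·x^4)·Dx^2  (order 2).
h: a_k = -12, 60, 54, -50, -65/2, 349/10, -2807/60, …
ICs: h(0) = -12, h′(0) = 60.

f: a_k = 4, 4, -2, 2, -5/2, 7/2, -21/4, …
g: a_k = -3, 0, 6, 0, -2, 0, 4/15, …
L₀ := L_f ⊗_s L_g (sym. prod.), ord ≤ 2.
Derive L from L₀ (diff closure).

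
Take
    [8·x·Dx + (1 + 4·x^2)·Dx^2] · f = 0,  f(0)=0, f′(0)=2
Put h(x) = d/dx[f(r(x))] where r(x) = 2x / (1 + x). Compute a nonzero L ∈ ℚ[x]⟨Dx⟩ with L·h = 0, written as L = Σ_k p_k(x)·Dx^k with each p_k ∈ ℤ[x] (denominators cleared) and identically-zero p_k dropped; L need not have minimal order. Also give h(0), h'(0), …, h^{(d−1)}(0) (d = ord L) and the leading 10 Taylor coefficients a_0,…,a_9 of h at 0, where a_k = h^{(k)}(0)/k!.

f: a_k = 0, 2, 0, -8/3, 0, 32/5, 0, -128/7, 0, 512/9, …
h₀=f(r): pull back L_f along r ⇒ L₀.
Derive L from L₀ (diff closure).
L = (2 + 34·x) + (1 + 2·x + 17·x^2)·Dx  (order 1).
h: a_k = 4, -8, -52, 240, 404, -4888, 2908, 77280, -203996, -905768, …
ICs: h(0) = 4.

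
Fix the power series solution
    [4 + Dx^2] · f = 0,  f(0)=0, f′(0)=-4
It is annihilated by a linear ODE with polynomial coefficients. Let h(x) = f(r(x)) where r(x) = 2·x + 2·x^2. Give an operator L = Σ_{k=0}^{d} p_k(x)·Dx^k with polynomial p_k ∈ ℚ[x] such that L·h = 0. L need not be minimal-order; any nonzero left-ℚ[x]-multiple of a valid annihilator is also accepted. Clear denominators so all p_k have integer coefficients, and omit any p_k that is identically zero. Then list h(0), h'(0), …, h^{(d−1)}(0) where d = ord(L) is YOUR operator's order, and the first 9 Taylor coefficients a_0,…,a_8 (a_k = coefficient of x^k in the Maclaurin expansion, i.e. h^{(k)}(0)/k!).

f: a_k = 0, -4, 0, 8/3, 0, -8/15, 0, 16/315, 0, …
L₀ from L_f via x↦r, Dx↦r'^{-1}Dx.
L = (16 + 96·x + 192·x^2 + 128·x^3) - 2·Dx + (1 + 2·x)·Dx^2  (order 2).
h: a_k = 0, -8, -8, 64/3, 64, 704/15, -64, -51712/315, -5632/45, …
ICs: h(0) = 0, h′(0) = -8.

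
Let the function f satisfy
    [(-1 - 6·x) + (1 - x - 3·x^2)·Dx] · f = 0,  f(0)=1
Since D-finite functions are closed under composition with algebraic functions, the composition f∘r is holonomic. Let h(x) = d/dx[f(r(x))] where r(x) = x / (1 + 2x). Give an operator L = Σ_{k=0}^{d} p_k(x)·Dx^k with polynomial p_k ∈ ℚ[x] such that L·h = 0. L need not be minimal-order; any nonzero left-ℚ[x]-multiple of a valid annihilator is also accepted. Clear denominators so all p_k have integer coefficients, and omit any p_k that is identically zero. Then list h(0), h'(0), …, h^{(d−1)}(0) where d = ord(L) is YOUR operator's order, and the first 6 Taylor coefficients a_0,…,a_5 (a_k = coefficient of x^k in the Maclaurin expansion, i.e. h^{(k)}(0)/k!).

L = (4 + 6·x + 30·x^2 + 32·x^3) + (-1 - 13·x - 45·x^2 - 38·x^3 + 16·x^4)·Dx  (order 1).
h: a_k = 1, 4, -15, 68, -280, 1110, …
ICs: h(0) = 1.

f: a_k = 1, 1, 4, 7, 19, 40, …
Substitute x→r, Dx→(1/r')Dx; clear ⇒ L₀.
h₀' ⇒ L via d/dx closure of L₀.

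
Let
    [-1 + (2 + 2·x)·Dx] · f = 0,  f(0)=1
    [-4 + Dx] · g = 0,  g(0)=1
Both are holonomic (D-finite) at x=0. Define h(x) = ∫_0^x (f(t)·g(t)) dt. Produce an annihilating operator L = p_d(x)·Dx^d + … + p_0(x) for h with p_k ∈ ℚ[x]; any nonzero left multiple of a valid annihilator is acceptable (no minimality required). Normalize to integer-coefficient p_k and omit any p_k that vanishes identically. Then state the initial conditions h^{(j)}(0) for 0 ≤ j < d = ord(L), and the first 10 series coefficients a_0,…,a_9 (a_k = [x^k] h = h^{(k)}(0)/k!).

f: a_k = 1, 1/2, -1/8, 1/16, -5/128, 7/256, -21/1024, 33/2048, -429/32768, 715/65536, …
g: a_k = 1, 4, 8, 32/3, 32/3, 128/15, 256/45, 1024/315, 512/315, 2048/2835, …
Product ⇒ symmetric product L₀, ord ≤ 1.
∫: right-multiply L₀ by Dx.
L = (-9 - 8·x)·Dx + (2 + 2·x)·Dx^2  (order 2).
h: a_k = 0, 1, 9/4, 79/24, 683/192, 1947/640, 49553/23040, 417727/322560, 389323/573440, 29265889/92897280, …
ICs: h(0) = 0, h′(0) = 1.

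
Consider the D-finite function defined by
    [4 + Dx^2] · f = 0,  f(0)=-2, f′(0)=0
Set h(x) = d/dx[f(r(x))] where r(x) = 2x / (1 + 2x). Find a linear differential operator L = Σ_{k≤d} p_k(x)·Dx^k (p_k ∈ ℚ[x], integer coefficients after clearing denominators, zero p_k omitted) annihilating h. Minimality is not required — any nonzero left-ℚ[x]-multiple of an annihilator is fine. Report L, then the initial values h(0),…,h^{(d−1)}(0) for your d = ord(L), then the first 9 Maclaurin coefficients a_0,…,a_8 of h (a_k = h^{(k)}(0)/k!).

L = (40 + 96·x + 96·x^2) + (12 + 72·x + 144·x^2 + 96·x^3)·Dx + (1 + 8·x + 24·x^2 + 32·x^3 + 16·x^4)·Dx^2  (order 2).
h: a_k = 0, 32, -192, 2048/3, -5120/3, 39424/15, 7168/5, -9641984/315, 5292032/35, …
ICs: h(0) = 0, h′(0) = 32.

f: a_k = -2, 0, 4, 0, -4/3, 0, 8/45, 0, -4/315, …
h₀=f(r): pull back L_f along r ⇒ L₀.
h=h₀': d/dx-closure on L₀ ⇒ L.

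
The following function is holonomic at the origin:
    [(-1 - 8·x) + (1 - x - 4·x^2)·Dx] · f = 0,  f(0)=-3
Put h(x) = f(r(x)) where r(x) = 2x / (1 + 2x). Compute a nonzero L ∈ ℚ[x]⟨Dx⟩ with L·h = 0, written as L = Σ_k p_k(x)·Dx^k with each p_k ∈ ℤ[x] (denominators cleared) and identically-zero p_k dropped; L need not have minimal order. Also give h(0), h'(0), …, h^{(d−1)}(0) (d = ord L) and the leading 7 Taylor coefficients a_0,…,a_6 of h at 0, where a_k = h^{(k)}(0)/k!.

f: a_k = -3, -3, -15, -27, -87, -195, -543, …
Change of var in L_f (x↦r) gives L₀.
L = (2 + 36·x) + (-1 - 4·x + 12·x^2 + 32·x^3)·Dx  (order 1).
h: a_k = -3, -6, -48, 0, -768, 1536, -15360, …
ICs: h(0) = -3.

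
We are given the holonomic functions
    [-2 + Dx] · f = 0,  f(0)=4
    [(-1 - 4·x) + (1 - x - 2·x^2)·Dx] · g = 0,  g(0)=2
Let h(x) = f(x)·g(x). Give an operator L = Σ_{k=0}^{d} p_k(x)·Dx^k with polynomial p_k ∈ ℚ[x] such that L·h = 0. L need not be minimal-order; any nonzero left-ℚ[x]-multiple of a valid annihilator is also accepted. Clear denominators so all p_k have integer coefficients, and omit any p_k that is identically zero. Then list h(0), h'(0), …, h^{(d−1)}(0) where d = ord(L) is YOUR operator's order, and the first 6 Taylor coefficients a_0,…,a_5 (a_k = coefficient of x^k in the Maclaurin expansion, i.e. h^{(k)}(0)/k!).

L = (3 + 2·x - 4·x^2) + (-1 + x + 2·x^2)·Dx  (order 1).
h: a_k = 8, 24, 56, 344/3, 232, 6952/15, …
ICs: h(0) = 8.

f: a_k = 4, 8, 8, 16/3, 8/3, 16/15, …
g: a_k = 2, 2, 6, 10, 22, 42, …
Sym-product of L_f,L_g gives L₀ (≤ ord 1).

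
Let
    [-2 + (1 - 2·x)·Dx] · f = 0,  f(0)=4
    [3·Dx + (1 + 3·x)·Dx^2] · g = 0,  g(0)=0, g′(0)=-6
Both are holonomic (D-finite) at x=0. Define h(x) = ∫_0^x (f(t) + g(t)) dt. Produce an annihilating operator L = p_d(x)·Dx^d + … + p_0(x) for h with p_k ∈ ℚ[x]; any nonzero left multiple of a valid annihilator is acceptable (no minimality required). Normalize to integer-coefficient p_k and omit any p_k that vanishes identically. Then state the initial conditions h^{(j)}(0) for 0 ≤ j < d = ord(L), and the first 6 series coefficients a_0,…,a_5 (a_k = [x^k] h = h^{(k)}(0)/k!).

f: a_k = 4, 8, 16, 32, 64, 128, …
g: a_k = 0, -6, 9, -18, 81/2, -486/5, …
Sum ⇒ L₀ = lclm(L_f,L_g) in ℚ(x)⟨Dx⟩.
h=∫₀ˣh₀: take L = L₀·Dx.
L = (144 + 72·x)·Dx^2 + (6 + 216·x + 144·x^2)·Dx^3 + (-7 - 13·x + 36·x^2 + 36·x^3)·Dx^4  (order 4).
h: a_k = 0, 4, 1, 25/3, 7/2, 209/10, …
ICs: h(0) = 0, h′(0) = 4, h′′(0) = 2, h′′′(0) = 50.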